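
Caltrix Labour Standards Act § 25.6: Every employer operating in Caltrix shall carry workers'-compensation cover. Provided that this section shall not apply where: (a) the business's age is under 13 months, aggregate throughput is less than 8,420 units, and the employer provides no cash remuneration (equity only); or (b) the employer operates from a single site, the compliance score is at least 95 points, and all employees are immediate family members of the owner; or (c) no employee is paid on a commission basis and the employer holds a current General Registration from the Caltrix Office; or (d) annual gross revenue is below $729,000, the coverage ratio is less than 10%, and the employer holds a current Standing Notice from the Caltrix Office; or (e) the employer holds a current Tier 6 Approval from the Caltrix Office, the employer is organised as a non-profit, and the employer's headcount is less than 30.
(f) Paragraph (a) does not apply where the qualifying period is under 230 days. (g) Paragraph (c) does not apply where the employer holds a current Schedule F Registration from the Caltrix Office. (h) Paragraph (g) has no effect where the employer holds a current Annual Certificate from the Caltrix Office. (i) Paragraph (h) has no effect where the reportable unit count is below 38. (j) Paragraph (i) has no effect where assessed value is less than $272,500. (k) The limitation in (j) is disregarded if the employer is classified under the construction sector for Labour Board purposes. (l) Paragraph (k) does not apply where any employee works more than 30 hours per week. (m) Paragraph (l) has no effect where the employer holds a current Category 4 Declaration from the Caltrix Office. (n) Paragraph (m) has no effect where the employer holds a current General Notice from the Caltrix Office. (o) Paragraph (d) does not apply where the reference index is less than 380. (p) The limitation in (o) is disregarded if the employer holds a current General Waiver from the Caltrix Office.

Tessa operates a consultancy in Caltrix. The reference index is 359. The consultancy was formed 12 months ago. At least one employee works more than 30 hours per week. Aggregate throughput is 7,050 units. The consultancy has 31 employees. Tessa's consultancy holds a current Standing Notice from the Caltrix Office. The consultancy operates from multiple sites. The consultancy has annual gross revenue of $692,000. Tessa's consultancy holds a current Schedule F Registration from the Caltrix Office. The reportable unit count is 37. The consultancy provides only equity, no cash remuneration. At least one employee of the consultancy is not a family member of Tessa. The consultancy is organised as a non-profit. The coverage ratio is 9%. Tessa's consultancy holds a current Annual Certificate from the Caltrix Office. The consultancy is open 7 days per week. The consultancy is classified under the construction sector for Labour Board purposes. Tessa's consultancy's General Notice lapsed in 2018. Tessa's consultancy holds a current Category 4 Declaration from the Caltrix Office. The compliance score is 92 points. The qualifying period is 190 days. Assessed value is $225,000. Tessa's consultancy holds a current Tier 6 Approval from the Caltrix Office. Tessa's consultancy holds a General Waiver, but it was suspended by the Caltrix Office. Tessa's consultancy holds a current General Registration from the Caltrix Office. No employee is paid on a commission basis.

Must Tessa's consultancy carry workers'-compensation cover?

Exception (a): the business's age is 12 months, under the 13 months limit; aggregate throughput is 7,050 units, less than the 8,420 units limit; remuneration is equity-only — every condition holds. But applying paragraph (f): (f) is engaged — the qualifying period is 190 days, under the 230 days limit. So (a) is unavailable.
Exception (b) requires that the employer operates from a single site; but the employer operates from multiple sites, so (b) is unavailable.
Exception (c)'s conditions are all satisfied: no employee is paid on commission; a current General Registration is held. However, paragraphs (g)–(n) must be considered: (g) is engaged — a current Schedule F Registration is held. (h) would limit (g) — a current Annual Certificate is held — but (i) sets (h) aside: (i) operates against (h): the reportable unit count is 37, below the 38 limit. (j) is engaged (assessed value is $225,000, less than the $272,500 limit), but is itself disapplied by (k): (k) operates — the consultancy is classified under the construction sector. (l) would limit (k) — at least one employee exceeds 30 hours/week — but (m) sets (l) aside: (m) is engaged — a current Category 4 Declaration is held. (n) is not triggered (no current General Notice is held), so (m) stands. Exception (c) does not apply.
All of (d)'s requirements are met (annual gross revenue is $692,000, below the $729,000 limit; the coverage ratio is 9%, less than the 10% limit; a current Standing Notice is held). But applying paragraphs (o)–(p): (o) operates against (d): the reference index is 359, less than the 380 limit. (p), which would lift (o), is not engaged — no current General Waiver is held. So (d) is unavailable.
Exception (e) requires that the employer's headcount is less than 30; but the employer's headcount is 31, not less than 30, so (e) is unavailable.
No exception displaces § 25.6.

Yes — Tessa's consultancy must carry workers'-compensation cover.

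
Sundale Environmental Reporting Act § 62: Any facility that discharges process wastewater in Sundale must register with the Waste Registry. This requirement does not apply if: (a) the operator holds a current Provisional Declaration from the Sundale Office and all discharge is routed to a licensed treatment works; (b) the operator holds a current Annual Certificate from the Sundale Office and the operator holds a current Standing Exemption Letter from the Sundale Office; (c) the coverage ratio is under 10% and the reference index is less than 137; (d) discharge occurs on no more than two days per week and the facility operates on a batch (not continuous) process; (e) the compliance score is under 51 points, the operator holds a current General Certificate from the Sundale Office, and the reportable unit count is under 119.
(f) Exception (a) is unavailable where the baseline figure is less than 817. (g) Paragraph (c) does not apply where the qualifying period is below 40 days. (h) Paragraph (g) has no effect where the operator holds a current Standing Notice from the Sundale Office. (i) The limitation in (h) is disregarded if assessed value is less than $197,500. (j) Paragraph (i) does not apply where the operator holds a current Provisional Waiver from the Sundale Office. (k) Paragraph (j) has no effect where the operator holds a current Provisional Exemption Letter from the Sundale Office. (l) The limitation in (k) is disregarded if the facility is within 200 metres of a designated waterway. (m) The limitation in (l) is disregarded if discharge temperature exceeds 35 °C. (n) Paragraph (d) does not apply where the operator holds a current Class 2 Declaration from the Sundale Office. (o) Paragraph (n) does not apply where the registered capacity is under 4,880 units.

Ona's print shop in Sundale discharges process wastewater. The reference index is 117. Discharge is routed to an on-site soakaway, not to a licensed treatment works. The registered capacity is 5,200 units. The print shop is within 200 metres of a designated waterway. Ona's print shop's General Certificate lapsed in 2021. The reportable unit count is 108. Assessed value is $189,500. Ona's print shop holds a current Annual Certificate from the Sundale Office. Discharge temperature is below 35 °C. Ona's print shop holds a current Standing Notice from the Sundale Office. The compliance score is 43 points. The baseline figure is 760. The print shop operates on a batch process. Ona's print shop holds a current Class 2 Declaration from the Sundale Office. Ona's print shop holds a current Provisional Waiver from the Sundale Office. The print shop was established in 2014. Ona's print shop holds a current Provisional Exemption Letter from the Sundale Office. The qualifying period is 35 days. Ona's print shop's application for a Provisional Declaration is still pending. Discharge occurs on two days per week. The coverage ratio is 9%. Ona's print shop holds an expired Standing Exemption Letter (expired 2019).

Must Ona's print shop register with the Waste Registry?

Exception (a) fails — the Provisional Declaration is not current.
Exception (b) fails — no current Standing Exemption Letter is held.
Exception (c): the coverage ratio is 9%, under the 10% limit; the reference index is 117, less than the 137 limit — every condition holds. Considering the limiting provisions: (g) applies (the qualifying period is 35 days, below the 40 days limit), but is displaced by (h): (h) operates against (g): a current Standing Notice is held. (i) would limit (h) — assessed value is $189,500, less than the $197,500 limit — but (j) sets (i) aside: (j) applies — a current Provisional Waiver is held. (k) would limit (j) — a current Provisional Exemption Letter is held — but (l) sets (k) aside: (l) is triggered — the print shop is within 200 m of a designated waterway. (m), which would lift (l), is inapplicable — discharge temperature is below 35 °C. So (c) applies.
Exception (d)'s conditions are all satisfied: discharge occurs on no more than two days per week; the facility operates on a batch process. But applying paragraphs (n)–(o): (n) is triggered — a current Class 2 Declaration is held. (o), which would lift (n), does not operate here — the registered capacity is 5,200 units, not under 4,880 units. Exception (d) does not apply.
Exception (e) requires that the operator holds a current General Certificate from the Sundale Office; but the General Certificate is not current, so (e) is unavailable.

No — exception (c) applies; Ona's print shop is not required to register with the Waste Registry.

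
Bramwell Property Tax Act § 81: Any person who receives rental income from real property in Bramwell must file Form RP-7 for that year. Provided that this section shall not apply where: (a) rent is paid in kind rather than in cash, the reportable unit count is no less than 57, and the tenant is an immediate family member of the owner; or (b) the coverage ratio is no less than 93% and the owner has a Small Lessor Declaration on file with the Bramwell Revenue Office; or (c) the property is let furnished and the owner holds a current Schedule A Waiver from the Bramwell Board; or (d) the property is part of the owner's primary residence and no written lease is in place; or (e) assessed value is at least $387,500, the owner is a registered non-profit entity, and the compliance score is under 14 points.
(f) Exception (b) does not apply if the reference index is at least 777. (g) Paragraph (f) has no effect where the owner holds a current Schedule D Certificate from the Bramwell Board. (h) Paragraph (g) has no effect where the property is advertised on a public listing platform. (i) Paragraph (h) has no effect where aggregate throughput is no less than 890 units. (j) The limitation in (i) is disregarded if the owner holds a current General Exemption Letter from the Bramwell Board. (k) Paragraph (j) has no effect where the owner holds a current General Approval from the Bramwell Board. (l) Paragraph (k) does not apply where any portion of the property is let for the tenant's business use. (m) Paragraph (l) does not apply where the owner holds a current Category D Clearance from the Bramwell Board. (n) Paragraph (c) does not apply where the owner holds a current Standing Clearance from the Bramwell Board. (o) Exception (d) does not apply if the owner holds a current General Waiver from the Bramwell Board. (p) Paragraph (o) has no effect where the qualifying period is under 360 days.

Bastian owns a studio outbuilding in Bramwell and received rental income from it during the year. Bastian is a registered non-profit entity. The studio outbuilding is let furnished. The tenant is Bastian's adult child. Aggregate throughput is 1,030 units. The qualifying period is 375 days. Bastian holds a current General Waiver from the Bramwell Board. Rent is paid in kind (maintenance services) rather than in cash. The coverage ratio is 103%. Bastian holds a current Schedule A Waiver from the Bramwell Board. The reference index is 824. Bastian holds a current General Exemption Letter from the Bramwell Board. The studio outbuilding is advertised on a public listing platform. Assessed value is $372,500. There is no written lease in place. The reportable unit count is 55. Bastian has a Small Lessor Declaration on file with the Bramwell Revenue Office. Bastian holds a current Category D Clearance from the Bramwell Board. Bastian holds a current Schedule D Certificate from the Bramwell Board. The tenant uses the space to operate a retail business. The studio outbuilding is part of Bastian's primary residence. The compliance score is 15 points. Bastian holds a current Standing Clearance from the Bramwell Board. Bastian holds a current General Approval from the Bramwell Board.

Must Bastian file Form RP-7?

No — exception (b) applies; Bastian is not required to file Form RP-7.

Exception (a) requires that the reportable unit count is no less than 57; but the reportable unit count is 55, short of 57, so (a) is unavailable.
Exception (b) is satisfied on its face — the coverage ratio is 103%, meeting the 93% threshold; a Small Lessor Declaration is on file. Applying paragraphs (f)–(m): (f) would limit (b) — the reference index is 824, meeting the 777 threshold — but (g) sets (f) aside: (g) operates against (f): a current Schedule D Certificate is held. (h) operates (the property is publicly advertised), but is overridden by (i): (i) operates against (h): aggregate throughput is 1,030 units, meeting the 890 units threshold. (j) would limit (i) — a current General Exemption Letter is held — but (k) sets (j) aside: (k) applies — a current General Approval is held. (l) is triggered (the space is let for business use), but yields to (m): (m) is triggered — a current Category D Clearance is held. Exception (b) stands.
Exception (c)'s conditions are all satisfied: the property is let furnished; a current Schedule A Waiver is held. Turning to paragraph (n): (n) is triggered — a current Standing Clearance is held. (c) is therefore removed.
Exception (d)'s conditions are all satisfied: the studio outbuilding is part of the primary residence; there is no written lease. However, paragraphs (o)–(p) must be considered: (o) operates against (d): a current General Waiver is held. (p) does not operate here (the qualifying period is 375 days, not under 360 days), so (o) stands. So (d) is unavailable.
Exception (e) does not apply: assessed value is $372,500, short of $387,500.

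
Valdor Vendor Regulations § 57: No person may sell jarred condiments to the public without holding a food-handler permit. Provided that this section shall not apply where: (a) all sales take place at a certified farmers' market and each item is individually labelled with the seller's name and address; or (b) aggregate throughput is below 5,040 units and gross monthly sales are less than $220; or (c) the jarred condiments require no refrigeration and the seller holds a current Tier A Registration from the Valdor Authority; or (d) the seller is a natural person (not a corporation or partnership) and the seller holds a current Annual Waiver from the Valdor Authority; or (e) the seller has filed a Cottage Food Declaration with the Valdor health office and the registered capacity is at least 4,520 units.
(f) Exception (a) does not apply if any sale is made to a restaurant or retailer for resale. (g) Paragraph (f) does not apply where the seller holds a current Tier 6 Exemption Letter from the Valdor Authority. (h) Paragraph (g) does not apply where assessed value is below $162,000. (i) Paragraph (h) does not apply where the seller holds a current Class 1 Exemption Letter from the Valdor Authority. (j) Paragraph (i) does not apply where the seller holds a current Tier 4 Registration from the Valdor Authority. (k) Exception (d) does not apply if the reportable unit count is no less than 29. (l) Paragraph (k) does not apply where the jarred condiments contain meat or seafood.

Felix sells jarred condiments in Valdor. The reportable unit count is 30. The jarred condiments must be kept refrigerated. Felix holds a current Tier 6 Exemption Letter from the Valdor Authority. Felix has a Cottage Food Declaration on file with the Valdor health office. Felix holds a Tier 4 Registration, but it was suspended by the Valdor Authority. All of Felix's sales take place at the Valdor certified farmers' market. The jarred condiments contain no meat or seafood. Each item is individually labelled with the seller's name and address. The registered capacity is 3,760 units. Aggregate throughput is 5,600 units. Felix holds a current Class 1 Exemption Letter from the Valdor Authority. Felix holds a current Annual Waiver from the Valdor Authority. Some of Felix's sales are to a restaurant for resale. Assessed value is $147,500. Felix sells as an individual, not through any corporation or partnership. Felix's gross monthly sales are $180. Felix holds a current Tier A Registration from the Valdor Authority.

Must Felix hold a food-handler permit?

Exception (a)'s conditions are all satisfied: all sales are at a certified farmers' market; items are individually labelled. Considering the limiting provisions: (f) is engaged (some sales are to a restaurant for resale), but is overridden by (g): (g) operates — a current Tier 6 Exemption Letter is held. (h) would limit (g) — assessed value is $147,500, below the $162,000 limit — but (i) sets (h) aside: (i) operates against (h): a current Class 1 Exemption Letter is held. (j) is not engaged (the Tier 4 Registration is not current), so (i) stands. So (a) applies.
Exception (b) fails — aggregate throughput is 5,600 units, not below 5,040 units.
Exception (c) requires that the jarred condiments require no refrigeration; but the jarred condiments require refrigeration, so (c) is unavailable.
Exception (d)'s conditions are all satisfied: the seller is a natural person; a current Annual Waiver is held. However, paragraphs (k)–(l) must be considered: (k) operates — the reportable unit count is 30, meeting the 29 threshold. (l), which would lift (k), does not operate here — the jarred condiments contain no meat or seafood. So (d) is unavailable.
Exception (e) fails — the registered capacity is 3,760 units, short of 4,520 units.

No — exception (a) applies; Felix is not required to hold a food-handler permit.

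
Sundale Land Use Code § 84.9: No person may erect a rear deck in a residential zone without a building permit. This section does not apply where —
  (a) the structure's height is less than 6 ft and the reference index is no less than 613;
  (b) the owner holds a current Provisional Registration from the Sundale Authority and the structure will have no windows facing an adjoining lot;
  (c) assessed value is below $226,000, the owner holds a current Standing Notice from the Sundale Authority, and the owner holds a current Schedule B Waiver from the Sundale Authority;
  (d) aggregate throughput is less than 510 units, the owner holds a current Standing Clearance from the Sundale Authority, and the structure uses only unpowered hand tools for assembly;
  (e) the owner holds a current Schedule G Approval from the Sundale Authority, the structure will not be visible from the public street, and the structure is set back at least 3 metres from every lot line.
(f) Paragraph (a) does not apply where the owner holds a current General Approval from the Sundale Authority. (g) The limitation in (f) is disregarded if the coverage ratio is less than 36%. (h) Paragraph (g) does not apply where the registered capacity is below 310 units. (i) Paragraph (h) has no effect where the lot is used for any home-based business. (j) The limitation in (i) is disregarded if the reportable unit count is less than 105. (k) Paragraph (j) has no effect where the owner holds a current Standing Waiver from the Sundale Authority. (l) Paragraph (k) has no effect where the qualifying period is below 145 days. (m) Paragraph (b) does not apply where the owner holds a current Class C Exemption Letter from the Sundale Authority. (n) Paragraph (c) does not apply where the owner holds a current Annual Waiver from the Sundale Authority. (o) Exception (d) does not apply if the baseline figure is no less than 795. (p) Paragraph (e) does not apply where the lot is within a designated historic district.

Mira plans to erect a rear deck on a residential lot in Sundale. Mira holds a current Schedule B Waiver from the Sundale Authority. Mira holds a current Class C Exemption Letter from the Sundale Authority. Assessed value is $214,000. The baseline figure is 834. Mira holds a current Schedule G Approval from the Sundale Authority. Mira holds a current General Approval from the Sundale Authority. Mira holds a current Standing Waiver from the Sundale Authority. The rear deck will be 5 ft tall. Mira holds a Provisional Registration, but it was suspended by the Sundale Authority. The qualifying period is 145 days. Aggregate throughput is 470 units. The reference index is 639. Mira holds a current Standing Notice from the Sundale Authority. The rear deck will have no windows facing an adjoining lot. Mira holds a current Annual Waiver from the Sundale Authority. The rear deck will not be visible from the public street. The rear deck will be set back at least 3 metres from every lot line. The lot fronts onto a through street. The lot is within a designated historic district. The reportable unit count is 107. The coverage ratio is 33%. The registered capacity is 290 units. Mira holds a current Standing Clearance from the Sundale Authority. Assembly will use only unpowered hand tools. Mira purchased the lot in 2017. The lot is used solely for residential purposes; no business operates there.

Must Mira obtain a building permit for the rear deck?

Exception (a): the structure's height is 5 ft, less than the 6 ft limit; the reference index is 639, meeting the 613 threshold — every condition holds. But applying paragraphs (f)–(l): (f) operates — a current General Approval is held. (g) would limit (f) — the coverage ratio is 33%, less than the 36% limit — but (h) sets (g) aside: (h) applies — the registered capacity is 290 units, below the 310 units limit. (i) is not engaged (the lot is solely residential), so (h) stands. So (a) is unavailable.
Exception (b) fails — no current Provisional Registration is held.
All of (c)'s requirements are met (assessed value is $214,000, below the $226,000 limit; a current Standing Notice is held; a current Schedule B Waiver is held). However, paragraph (n) must be considered: (n) operates against (c): a current Annual Waiver is held. (c) is therefore removed.
Exception (d): aggregate throughput is 470 units, less than the 510 units limit; a current Standing Clearance is held; assembly uses only hand tools — every condition holds. Turning to paragraph (o): (o) operates against (d): the baseline figure is 834, meeting the 795 threshold. So (d) is unavailable.
Exception (e): a current Schedule G Approval is held; the structure will not be visible from the street; the setback is at least 3 m on every side — every condition holds. Turning to paragraph (p): (p) operates — the lot is in a historic district. (e) is therefore removed.
No exception is made out. Mira falls within the general rule.

Yes — Mira must obtain a building permit.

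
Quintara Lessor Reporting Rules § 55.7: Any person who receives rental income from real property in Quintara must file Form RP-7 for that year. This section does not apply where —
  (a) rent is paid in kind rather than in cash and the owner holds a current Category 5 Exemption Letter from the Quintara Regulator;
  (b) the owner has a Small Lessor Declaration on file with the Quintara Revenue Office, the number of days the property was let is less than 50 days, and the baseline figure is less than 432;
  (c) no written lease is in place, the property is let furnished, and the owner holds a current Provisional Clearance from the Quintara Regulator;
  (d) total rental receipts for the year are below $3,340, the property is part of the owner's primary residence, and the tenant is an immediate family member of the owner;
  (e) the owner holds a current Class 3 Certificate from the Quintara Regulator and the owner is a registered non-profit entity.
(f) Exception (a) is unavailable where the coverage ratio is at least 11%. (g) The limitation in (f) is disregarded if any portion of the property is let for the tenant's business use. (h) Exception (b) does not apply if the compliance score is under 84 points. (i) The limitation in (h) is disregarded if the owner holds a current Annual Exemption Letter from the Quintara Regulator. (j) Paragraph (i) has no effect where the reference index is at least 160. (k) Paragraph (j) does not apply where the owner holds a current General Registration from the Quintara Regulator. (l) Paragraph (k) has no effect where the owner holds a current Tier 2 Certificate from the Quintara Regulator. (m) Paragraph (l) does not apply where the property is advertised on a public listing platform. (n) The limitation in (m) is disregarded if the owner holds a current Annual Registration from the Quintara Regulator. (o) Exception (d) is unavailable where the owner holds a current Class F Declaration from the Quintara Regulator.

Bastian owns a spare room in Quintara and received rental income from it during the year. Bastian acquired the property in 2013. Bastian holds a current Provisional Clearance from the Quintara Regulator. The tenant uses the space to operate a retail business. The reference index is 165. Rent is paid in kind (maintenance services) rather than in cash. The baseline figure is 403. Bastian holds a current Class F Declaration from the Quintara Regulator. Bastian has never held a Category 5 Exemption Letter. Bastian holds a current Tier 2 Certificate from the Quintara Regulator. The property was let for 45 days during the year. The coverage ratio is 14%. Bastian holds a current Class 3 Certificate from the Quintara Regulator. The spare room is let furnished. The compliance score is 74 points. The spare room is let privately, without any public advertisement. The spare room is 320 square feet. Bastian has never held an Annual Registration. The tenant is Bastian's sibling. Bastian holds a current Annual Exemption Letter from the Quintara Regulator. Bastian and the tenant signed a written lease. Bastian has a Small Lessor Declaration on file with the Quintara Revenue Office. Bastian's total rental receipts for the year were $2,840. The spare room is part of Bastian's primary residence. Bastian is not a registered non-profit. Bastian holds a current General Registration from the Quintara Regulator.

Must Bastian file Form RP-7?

Exception (a) does not apply: the Category 5 Exemption Letter is not current.
Exception (b): a Small Lessor Declaration is on file; the number of days the property was let is 45 days, less than the 50 days limit; the baseline figure is 403, less than the 432 limit — every condition holds. But: (h) operates against (b): the compliance score is 74 points, under the 84 points limit. (i) operates (a current Annual Exemption Letter is held), but is itself disapplied by (j): (j) operates against (i): the reference index is 165, meeting the 160 threshold. (k) operates (a current General Registration is held), but is overridden by (l): (l) operates — a current Tier 2 Certificate is held. (m), which would lift (l), is not triggered — the property is let privately without advertisement. Exception (b) does not apply.
Exception (c) requires that no written lease is in place; but a written lease is in place, so (c) is unavailable.
Exception (d): total rental receipts for the year are $2,840, below the $3,340 limit; the spare room is part of the primary residence; the tenant is an immediate family member — every condition holds. But: (o) is engaged — a current Class F Declaration is held. (d) is therefore removed.
Exception (e) does not apply: Bastian is not a registered non-profit.
No exception applies. The general rule governs.

Yes — Bastian must file Form RP-7.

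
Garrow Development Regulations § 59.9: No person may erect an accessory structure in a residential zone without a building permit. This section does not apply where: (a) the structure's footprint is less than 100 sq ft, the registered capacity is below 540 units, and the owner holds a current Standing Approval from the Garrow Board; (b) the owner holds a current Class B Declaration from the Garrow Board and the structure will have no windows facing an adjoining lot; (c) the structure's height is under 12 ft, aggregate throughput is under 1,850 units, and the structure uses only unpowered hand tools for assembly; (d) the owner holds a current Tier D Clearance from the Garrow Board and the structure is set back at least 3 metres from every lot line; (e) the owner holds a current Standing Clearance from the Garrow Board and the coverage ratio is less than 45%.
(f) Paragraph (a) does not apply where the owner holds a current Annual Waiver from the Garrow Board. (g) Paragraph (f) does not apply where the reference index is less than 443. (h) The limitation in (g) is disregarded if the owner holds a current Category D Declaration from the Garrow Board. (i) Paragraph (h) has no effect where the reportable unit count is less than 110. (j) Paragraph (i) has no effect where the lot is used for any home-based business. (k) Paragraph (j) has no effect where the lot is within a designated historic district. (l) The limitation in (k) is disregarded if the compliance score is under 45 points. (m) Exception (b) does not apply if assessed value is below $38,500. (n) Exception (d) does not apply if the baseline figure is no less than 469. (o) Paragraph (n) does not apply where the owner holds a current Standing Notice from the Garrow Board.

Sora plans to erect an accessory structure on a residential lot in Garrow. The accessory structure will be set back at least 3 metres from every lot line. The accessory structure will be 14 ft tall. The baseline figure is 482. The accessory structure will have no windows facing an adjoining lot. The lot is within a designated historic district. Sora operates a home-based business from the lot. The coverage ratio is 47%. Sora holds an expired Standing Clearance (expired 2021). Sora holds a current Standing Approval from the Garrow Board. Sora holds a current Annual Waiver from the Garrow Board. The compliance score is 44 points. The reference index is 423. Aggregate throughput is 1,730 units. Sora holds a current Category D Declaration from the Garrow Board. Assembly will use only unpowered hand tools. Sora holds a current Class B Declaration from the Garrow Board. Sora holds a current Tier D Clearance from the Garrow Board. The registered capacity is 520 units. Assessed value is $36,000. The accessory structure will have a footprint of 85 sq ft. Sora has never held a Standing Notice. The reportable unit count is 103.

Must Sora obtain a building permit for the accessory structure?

Yes — Sora must obtain a building permit.

Exception (a): the structure's footprint is 85 sq ft, less than the 100 sq ft limit; the registered capacity is 520 units, below the 540 units limit; a current Standing Approval is held — every condition holds. Turning to paragraphs (f)–(l): (f) operates against (a): a current Annual Waiver is held. (g) operates (the reference index is 423, less than the 443 limit), but is set aside by (h): (h) operates against (g): a current Category D Declaration is held. (i) would limit (h) — the reportable unit count is 103, less than the 110 limit — but (j) sets (i) aside: (j) is triggered — a home-based business operates on the lot. (k) is triggered (the lot is in a historic district), but is displaced by (l): (l) operates against (k): the compliance score is 44 points, under the 45 points limit. Exception (a) does not apply.
Exception (b)'s conditions are all satisfied: a current Class B Declaration is held; no windows face an adjoining lot. But applying paragraph (m): (m) operates against (b): assessed value is $36,000, below the $38,500 limit. So (b) is unavailable.
Exception (c) requires that the structure's height is under 12 ft; but the structure's height is 14 ft, not under 12 ft, so (c) is unavailable.
Exception (d) is satisfied on its face — a current Tier D Clearance is held; the setback is at least 3 m on every side. Turning to paragraphs (n)–(o): (n) is triggered — the baseline figure is 482, meeting the 469 threshold. (o), which would lift (n), does not operate here — there is no Standing Notice in force. (d) is therefore removed.
Exception (e) requires that the owner holds a current Standing Clearance from the Garrow Board; but there is no Standing Clearance in force, so (e) is unavailable.
Every exception is unavailable, so the rule governs.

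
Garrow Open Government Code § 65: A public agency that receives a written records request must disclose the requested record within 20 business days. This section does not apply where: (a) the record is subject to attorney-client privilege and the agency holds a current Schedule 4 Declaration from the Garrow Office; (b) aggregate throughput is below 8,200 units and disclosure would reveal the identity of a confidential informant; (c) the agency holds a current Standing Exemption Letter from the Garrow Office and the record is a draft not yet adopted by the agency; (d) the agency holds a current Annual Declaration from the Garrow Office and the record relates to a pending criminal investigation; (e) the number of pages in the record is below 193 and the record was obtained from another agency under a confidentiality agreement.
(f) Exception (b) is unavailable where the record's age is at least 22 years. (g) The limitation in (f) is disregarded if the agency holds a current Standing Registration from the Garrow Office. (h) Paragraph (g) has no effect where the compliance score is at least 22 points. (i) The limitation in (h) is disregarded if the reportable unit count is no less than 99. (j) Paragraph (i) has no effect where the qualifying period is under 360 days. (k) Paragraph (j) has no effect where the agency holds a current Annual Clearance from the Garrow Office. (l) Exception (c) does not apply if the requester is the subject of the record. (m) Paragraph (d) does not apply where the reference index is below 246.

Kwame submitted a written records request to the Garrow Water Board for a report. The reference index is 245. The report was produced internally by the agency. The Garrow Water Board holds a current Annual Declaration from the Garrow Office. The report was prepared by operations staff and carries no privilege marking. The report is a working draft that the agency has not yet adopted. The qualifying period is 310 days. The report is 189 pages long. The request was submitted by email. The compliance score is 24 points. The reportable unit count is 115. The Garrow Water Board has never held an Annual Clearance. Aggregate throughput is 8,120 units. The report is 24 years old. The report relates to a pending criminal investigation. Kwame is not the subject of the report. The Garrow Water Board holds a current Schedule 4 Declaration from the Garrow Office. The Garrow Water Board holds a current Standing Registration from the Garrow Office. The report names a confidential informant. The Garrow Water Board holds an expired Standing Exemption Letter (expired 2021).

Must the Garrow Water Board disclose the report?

Yes — the Garrow Water Board must disclose the report.

Exception (a) does not apply: the report carries no privilege marking.
All of (b)'s requirements are met (aggregate throughput is 8,120 units, below the 8,200 units limit; the report names a confidential informant). Turning to paragraphs (f)–(k): (f) operates against (b): the record's age is 24 years, meeting the 22 years threshold. (g) would limit (f) — a current Standing Registration is held — but (h) sets (g) aside: (h) operates against (g): the compliance score is 24 points, meeting the 22 points threshold. (i) would limit (h) — the reportable unit count is 115, meeting the 99 threshold — but (j) sets (i) aside: (j) operates — the qualifying period is 310 days, under the 360 days limit. (k), which would lift (j), is inapplicable — the Annual Clearance is not current. So (b) is unavailable.
Exception (c) fails — no current Standing Exemption Letter is held.
Exception (d): a current Annual Declaration is held; the report relates to a pending investigation — every condition holds. But: (m) operates against (d): the reference index is 245, below the 246 limit. Exception (d) does not apply.
Exception (e) fails — the report was produced internally.
No exception displaces § 65.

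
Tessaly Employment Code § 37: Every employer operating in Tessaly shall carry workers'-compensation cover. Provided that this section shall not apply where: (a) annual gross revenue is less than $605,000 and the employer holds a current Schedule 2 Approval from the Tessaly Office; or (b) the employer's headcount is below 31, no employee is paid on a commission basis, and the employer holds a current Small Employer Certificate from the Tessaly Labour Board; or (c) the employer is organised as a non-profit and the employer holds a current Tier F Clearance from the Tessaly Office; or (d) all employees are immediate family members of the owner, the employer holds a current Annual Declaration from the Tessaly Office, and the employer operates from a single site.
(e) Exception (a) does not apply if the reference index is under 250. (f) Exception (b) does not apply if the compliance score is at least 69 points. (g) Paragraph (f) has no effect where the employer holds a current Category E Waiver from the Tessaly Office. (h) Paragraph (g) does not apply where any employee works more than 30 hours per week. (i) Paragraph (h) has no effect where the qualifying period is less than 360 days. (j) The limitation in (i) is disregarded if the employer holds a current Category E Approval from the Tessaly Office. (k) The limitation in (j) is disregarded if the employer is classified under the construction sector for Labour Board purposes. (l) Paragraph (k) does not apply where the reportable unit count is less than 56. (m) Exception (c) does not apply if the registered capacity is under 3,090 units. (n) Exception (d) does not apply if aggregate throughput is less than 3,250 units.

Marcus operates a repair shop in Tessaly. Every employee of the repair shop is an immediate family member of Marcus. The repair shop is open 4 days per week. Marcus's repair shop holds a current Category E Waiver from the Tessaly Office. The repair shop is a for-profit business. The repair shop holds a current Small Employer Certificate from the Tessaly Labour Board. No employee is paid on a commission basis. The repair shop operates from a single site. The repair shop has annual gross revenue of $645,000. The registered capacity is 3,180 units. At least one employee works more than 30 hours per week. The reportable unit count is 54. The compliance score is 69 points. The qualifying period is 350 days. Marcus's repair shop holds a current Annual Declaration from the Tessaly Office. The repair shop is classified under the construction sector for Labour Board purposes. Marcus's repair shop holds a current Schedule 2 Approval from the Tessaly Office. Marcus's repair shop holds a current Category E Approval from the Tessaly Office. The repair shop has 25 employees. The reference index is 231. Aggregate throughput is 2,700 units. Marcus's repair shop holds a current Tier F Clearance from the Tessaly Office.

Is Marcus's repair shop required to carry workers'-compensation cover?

Exception (a) does not apply: annual gross revenue is $645,000, not less than $605,000.
Exception (b) is satisfied on its face — the employer's headcount is 25, below the 31 limit; no employee is paid on commission; a current Small Employer Certificate is held. Turning to paragraphs (f)–(l): (f) operates against (b): the compliance score is 69 points, meeting the 69 points threshold. (g) applies (a current Category E Waiver is held), but is set aside by (h): (h) is engaged — at least one employee exceeds 30 hours/week. (i) applies (the qualifying period is 350 days, less than the 360 days limit), but is set aside by (j): (j) operates against (i): a current Category E Approval is held. (k) applies (the repair shop is classified under the construction sector), but is overridden by (l): (l) operates — the reportable unit count is 54, less than the 56 limit. So (b) is unavailable.
Exception (c) fails — the employer is for-profit.
Exception (d) is satisfied on its face — every employee is an immediate family member; a current Annual Declaration is held; the employer operates from a single site. However, paragraph (n) must be considered: (n) is engaged — aggregate throughput is 2,700 units, less than the 3,250 units limit. Exception (d) does not apply.
Every exception is unavailable, so the rule governs.

Yes — Marcus's repair shop must carry workers'-compensation cover.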